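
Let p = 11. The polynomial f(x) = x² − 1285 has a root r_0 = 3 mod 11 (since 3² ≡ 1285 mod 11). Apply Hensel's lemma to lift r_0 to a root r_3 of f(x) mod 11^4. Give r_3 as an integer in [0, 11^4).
r_3 = 14171 (mod 14641)

Hensel's recurrence: r_{i+1} = r_i − f(r_i)·(f′(r_i))^{-1} mod 11^{i+2}, with f′(x) = 2x. Iterate:
  r_0 = 3 (mod 11)
  r_1 = 14 (mod 121)
  r_2 = 861 (mod 1331)
  r_3 = 14171 (mod 14641)
Final: r_3 = 14171, and one checks f(r_3) ≡ 0 mod 11^4.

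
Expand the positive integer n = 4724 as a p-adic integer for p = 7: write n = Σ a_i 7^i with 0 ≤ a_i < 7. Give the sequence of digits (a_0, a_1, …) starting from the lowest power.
(a_0, a_1, …) = (6, 2, 5, 6, 1)

Repeated division by 7 gives the digits low-to-high: 4724 = 6 + 2·7^1 + 5·7^2 + 6·7^3 + 1·7^4. Digit sequence: (6, 2, 5, 6, 1).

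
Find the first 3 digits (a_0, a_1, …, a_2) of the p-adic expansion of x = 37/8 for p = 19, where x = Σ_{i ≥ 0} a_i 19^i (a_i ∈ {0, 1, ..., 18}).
(a_0, …, a_2) = (7, 7, 2)

v_19(37/8) = 0 (numerator and denominator both coprime to 19), so x ∈ ℤ_19^×. Compute digits iteratively via a_i = x_i mod 19, x_{i+1} = (x_i − a_i)/19, with x_0 = x:
  x_0 = 37/8;  a_0 = 7;  x_1 = (x_0 − 7)/19 = -1/8
  x_1 = -1/8;  a_1 = 7;  x_2 = (x_1 − 7)/19 = -3/8
  x_2 = -3/8;  a_2 = 2;  x_3 = (x_2 − 2)/19 = -1/8
Digits: (7, 7, 2).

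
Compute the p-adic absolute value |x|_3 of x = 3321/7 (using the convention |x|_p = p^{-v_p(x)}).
|3321/7|_3 = 1/81

Step 1 — compute v_3(x) by factoring powers of 3 out of the numerator and denominator: v_3(3321/7) = 4. Step 2 — apply |x|_p = p^{-v_p(x)} = 3^{-4} = 1/81.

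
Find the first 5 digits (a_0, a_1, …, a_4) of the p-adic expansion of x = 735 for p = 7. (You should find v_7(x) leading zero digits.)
(a_0, …, a_4) = (0, 0, 1, 2, 0)

v_7(735) = 2, so a_0 = ... = a_1 = 0. Factor out: x = 7^2 · u with u = 15 a unit in ℤ_7. Expand u iteratively via a_{v+i} = u_i mod 7, u_{i+1} = (u_i − a_{v+i})/7:
  u_0 = 15;  a_2 = 1;  u_1 = (u_0 − 1)/7 = 2
  u_1 = 2;  a_3 = 2;  u_2 = (u_1 − 2)/7 = 0
  u_2 = 0;  a_4 = 0;  u_3 = (u_2 − 0)/7 = 0
Digits: (0, 0, 1, 2, 0).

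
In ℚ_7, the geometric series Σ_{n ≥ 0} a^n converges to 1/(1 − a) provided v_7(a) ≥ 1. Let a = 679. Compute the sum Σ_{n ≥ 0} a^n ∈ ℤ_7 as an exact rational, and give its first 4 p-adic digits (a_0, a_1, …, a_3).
Σ a^n = 1/(1 − a) = -1/678;  first 4 digits = (1, 6, 0, 1)

v_7(a) = 1 ≥ 1, so the series converges in ℤ_7 to 1/(1 − a) = 1/(1 − 679) = -1/678. Expand this rational in ℤ_7: compute digits iteratively via d_i = x_i mod 7, x_{i+1} = (x_i − d_i)/7. The first 4 digits are (1, 6, 0, 1).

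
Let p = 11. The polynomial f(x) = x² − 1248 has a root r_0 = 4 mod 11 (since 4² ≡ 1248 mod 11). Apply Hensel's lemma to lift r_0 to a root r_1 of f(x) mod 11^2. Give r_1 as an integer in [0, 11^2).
r_1 = 37 (mod 121)

Hensel's recurrence: r_{i+1} = r_i − f(r_i)·(f′(r_i))^{-1} mod 11^{i+2}, with f′(x) = 2x. Iterate:
  r_0 = 4 (mod 11)
  r_1 = 37 (mod 121)
Final: r_1 = 37, and one checks f(r_1) ≡ 0 mod 11^2.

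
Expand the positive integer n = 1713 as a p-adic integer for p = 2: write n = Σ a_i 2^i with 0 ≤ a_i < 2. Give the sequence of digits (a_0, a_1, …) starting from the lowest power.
(a_0, a_1, …) = (1, 0, 0, 0, 1, 1, 0, 1, 0, 1, 1)

Repeated division by 2 gives the digits low-to-high: 1713 = 1 + 1·2^4 + 1·2^5 + 1·2^7 + 1·2^9 + 1·2^10. Digit sequence: (1, 0, 0, 0, 1, 1, 0, 1, 0, 1, 1).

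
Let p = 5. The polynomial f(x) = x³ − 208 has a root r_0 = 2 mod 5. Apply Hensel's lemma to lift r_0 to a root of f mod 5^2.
r_1 = 2 (mod 25)

Hensel: r_{i+1} = r_i − f(r_i)/f′(r_i) mod 5^{i+2}, where f′(x) = 3x². Iterate:
  r_0 = 2 (mod 5)
  r_1 = 2 (mod 25)
Final: r = 2 with f(r) ≡ 0 mod 5^2.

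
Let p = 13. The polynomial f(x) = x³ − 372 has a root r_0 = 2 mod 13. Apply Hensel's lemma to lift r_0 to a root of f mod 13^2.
r_1 = 145 (mod 169)

Hensel: r_{i+1} = r_i − f(r_i)/f′(r_i) mod 13^{i+2}, where f′(x) = 3x². Iterate:
  r_0 = 2 (mod 13)
  r_1 = 145 (mod 169)
Final: r = 145 with f(r) ≡ 0 mod 13^2.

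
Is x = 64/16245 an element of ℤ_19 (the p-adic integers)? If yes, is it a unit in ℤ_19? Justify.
x ∉ ℤ_19 (v_19(x) = -2 < 0)

ℤ_19 = {x ∈ ℚ_19 : v_19(x) ≥ 0} and ℤ_19^× = {x ∈ ℤ_19 : v_19(x) = 0}. Here v_19(64/16245) = v_19(num) − v_19(den) = -2; compare against these criteria.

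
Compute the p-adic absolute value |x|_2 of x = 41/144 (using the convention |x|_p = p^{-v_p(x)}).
|41/144|_2 = 16

Step 1 — compute v_2(x) by factoring powers of 2 out of the numerator and denominator: v_2(41/144) = -4. Step 2 — apply |x|_p = p^{-v_p(x)} = 2^{4} = 16.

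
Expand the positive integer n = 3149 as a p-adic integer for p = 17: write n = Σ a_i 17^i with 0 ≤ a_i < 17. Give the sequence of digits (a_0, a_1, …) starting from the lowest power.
(a_0, a_1, …) = (4, 15, 10)

Repeated division by 17 gives the digits low-to-high: 3149 = 4 + 15·17^1 + 10·17^2. Digit sequence: (4, 15, 10).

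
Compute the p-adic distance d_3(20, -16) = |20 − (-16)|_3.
d_3(20, -16) = 1/9

Step 1 — x − y = 20 − (-16) = 36. Step 2 — v_3(36) = 2 (factor: 36 = (3^2 · 4); the sign does not affect v_p). Step 3 — |x − y|_3 = 3^{-2} = 1/9.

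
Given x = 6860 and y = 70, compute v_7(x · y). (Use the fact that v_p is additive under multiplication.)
v_7(480200) = 4

v_p(x) = 3 (factor: 6860 = 7^3 · 20); v_p(y) = 1 (factor: 70 = 7^1 · 10). Additivity: v_p(xy) = v_p(x) + v_p(y) = 3 + 1 = 4. (Direct check: xy = 480200 = 7^4 · (200).)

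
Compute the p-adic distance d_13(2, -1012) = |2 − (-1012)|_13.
d_13(2, -1012) = 1/169

Step 1 — x − y = 2 − (-1012) = 1014. Step 2 — v_13(1014) = 2 (factor: 1014 = (13^2 · 6); the sign does not affect v_p). Step 3 — |x − y|_13 = 13^{-2} = 1/169.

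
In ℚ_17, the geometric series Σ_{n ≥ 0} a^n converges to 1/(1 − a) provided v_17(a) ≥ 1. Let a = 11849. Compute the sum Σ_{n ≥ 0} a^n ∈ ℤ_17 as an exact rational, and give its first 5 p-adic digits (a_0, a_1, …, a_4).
Σ a^n = 1/(1 − a) = -1/11848;  first 5 digits = (1, 0, 7, 2, 15)

v_17(a) = 2 ≥ 1, so the series converges in ℤ_17 to 1/(1 − a) = 1/(1 − 11849) = -1/11848. Expand this rational in ℤ_17: compute digits iteratively via d_i = x_i mod 17, x_{i+1} = (x_i − d_i)/17. The first 5 digits are (1, 0, 7, 2, 15).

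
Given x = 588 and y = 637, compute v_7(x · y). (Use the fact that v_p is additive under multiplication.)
v_7(374556) = 4

v_p(x) = 2 (factor: 588 = 7^2 · 12); v_p(y) = 2 (factor: 637 = 7^2 · 13). Additivity: v_p(xy) = v_p(x) + v_p(y) = 2 + 2 = 4. (Direct check: xy = 374556 = 7^4 · (156).)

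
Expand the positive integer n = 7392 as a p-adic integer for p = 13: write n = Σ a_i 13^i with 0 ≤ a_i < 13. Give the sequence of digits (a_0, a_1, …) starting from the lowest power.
(a_0, a_1, …) = (8, 9, 4, 3)

Repeated division by 13 gives the digits low-to-high: 7392 = 8 + 9·13^1 + 4·13^2 + 3·13^3. Digit sequence: (8, 9, 4, 3).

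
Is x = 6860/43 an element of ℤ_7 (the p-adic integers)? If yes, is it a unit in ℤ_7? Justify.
x ∈ ℤ_7 but not a unit; v_7(x) = 3 > 0

ℤ_7 = {x ∈ ℚ_7 : v_7(x) ≥ 0} and ℤ_7^× = {x ∈ ℤ_7 : v_7(x) = 0}. Here v_7(6860/43) = v_7(num) − v_7(den) = 3; compare against these criteria.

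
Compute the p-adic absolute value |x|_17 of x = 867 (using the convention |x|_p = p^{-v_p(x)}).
|867|_17 = 1/289

Step 1 — compute v_17(x) by factoring powers of 17 out of the numerator and denominator: v_17(867) = 2. Step 2 — apply |x|_p = p^{-v_p(x)} = 17^{-2} = 1/289.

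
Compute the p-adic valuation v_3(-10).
v_3(-10) = 0

v_3(n) is the largest exponent k such that 3^k divides n. Factor out: -10 = -3^0 · 10. (Sign doesn't affect v_p.) So v_3(-10) = 0.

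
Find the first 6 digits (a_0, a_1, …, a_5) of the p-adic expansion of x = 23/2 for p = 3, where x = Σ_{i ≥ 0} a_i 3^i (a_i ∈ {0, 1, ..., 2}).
(a_0, …, a_5) = (1, 2, 2, 1, 1, 1)

v_3(23/2) = 0 (numerator and denominator both coprime to 3), so x ∈ ℤ_3^×. Compute digits iteratively via a_i = x_i mod 3, x_{i+1} = (x_i − a_i)/3, with x_0 = x:
  x_0 = 23/2;  a_0 = 1;  x_1 = (x_0 − 1)/3 = 7/2
  x_1 = 7/2;  a_1 = 2;  x_2 = (x_1 − 2)/3 = 1/2
  x_2 = 1/2;  a_2 = 2;  x_3 = (x_2 − 2)/3 = -1/2
  x_3 = -1/2;  a_3 = 1;  x_4 = (x_3 − 1)/3 = -1/2
  x_4 = -1/2;  a_4 = 1;  x_5 = (x_4 − 1)/3 = -1/2
  x_5 = -1/2;  a_5 = 1;  x_6 = (x_5 − 1)/3 = -1/2
Digits: (1, 2, 2, 1, 1, 1).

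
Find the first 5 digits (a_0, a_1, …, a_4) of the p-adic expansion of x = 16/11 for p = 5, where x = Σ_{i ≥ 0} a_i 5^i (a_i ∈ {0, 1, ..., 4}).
(a_0, …, a_4) = (1, 1, 3, 3, 2)

v_5(16/11) = 0 (numerator and denominator both coprime to 5), so x ∈ ℤ_5^×. Compute digits iteratively via a_i = x_i mod 5, x_{i+1} = (x_i − a_i)/5, with x_0 = x:
  x_0 = 16/11;  a_0 = 1;  x_1 = (x_0 − 1)/5 = 1/11
  x_1 = 1/11;  a_1 = 1;  x_2 = (x_1 − 1)/5 = -2/11
  x_2 = -2/11;  a_2 = 3;  x_3 = (x_2 − 3)/5 = -7/11
  x_3 = -7/11;  a_3 = 3;  x_4 = (x_3 − 3)/5 = -8/11
  x_4 = -8/11;  a_4 = 2;  x_5 = (x_4 − 2)/5 = -6/11
Digits: (1, 1, 3, 3, 2).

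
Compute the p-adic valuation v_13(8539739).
v_13(8539739) = 5

v_13(n) is the largest exponent k such that 13^k divides n. Factor out: 8539739 = 13^5 · 23. (Sign doesn't affect v_p.) So v_13(8539739) = 5.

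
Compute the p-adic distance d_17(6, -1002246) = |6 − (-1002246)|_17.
d_17(6, -1002246) = 1/83521

Step 1 — x − y = 6 − (-1002246) = 1002252. Step 2 — v_17(1002252) = 4 (factor: 1002252 = (17^4 · 12); the sign does not affect v_p). Step 3 — |x − y|_17 = 17^{-4} = 1/83521.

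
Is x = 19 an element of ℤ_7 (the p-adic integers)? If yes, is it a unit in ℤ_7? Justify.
x ∈ ℤ_7^× (unit); v_7(x) = 0

ℤ_7 = {x ∈ ℚ_7 : v_7(x) ≥ 0} and ℤ_7^× = {x ∈ ℤ_7 : v_7(x) = 0}. Here v_7(19) = v_7(num) − v_7(den) = 0; compare against these criteria.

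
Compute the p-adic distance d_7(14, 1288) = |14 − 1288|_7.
d_7(14, 1288) = 1/49

Step 1 — x − y = 14 − 1288 = -1274. Step 2 — v_7(-1274) = 2 (factor: -1274 = −(7^2 · 26); the sign does not affect v_p). Step 3 — |x − y|_7 = 7^{-2} = 1/49.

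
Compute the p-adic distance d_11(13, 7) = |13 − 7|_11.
d_11(13, 7) = 1

Step 1 — x − y = 13 − 7 = 6. Step 2 — v_11(6) = 0 (factor: 6 = (11^0 · 6); the sign does not affect v_p). Step 3 — |x − y|_11 = 11^{0} = 1.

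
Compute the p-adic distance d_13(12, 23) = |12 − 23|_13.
d_13(12, 23) = 1

Step 1 — x − y = 12 − 23 = -11. Step 2 — v_13(-11) = 0 (factor: -11 = −(13^0 · 11); the sign does not affect v_p). Step 3 — |x − y|_13 = 13^{0} = 1.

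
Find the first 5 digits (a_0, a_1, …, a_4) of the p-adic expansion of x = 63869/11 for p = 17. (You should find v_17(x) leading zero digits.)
(a_0, …, a_4) = (0, 0, 0, 12, 4)

v_17(63869/11) = 3, so a_0 = ... = a_2 = 0. Factor out: x = 17^3 · u with u = 13/11 a unit in ℤ_17. Expand u iteratively via a_{v+i} = u_i mod 17, u_{i+1} = (u_i − a_{v+i})/17:
  u_0 = 13/11;  a_3 = 12;  u_1 = (u_0 − 12)/17 = -7/11
  u_1 = -7/11;  a_4 = 4;  u_2 = (u_1 − 4)/17 = -3/11
Digits: (0, 0, 0, 12, 4).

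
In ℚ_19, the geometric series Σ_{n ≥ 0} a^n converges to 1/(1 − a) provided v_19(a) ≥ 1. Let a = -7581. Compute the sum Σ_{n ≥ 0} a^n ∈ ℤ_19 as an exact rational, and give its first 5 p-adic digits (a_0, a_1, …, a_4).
Σ a^n = 1/(1 − a) = 1/7582;  first 5 digits = (1, 0, 17, 17, 3)

v_19(a) = 2 ≥ 1, so the series converges in ℤ_19 to 1/(1 − a) = 1/(1 − (-7581)) = 1/7582. Expand this rational in ℤ_19: compute digits iteratively via d_i = x_i mod 19, x_{i+1} = (x_i − d_i)/19. The first 5 digits are (1, 0, 17, 17, 3).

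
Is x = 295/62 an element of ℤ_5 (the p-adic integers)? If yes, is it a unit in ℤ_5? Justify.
x ∈ ℤ_5 but not a unit; v_5(x) = 1 > 0

ℤ_5 = {x ∈ ℚ_5 : v_5(x) ≥ 0} and ℤ_5^× = {x ∈ ℤ_5 : v_5(x) = 0}. Here v_5(295/62) = v_5(num) − v_5(den) = 1; compare against these criteria.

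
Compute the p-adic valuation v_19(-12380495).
v_19(-12380495) = 5

v_19(n) is the largest exponent k such that 19^k divides n. Factor out: -12380495 = -19^5 · 5. (Sign doesn't affect v_p.) So v_19(-12380495) = 5.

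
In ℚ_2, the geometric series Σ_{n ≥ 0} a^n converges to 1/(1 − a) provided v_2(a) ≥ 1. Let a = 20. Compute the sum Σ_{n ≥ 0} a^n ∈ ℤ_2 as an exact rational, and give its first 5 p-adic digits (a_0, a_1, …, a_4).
Σ a^n = 1/(1 − a) = -1/19;  first 5 digits = (1, 0, 1, 0, 0)

v_2(a) = 2 ≥ 1, so the series converges in ℤ_2 to 1/(1 − a) = 1/(1 − 20) = -1/19. Expand this rational in ℤ_2: compute digits iteratively via d_i = x_i mod 2, x_{i+1} = (x_i − d_i)/2. The first 5 digits are (1, 0, 1, 0, 0).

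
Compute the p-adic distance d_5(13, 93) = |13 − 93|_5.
d_5(13, 93) = 1/5

Step 1 — x − y = 13 − 93 = -80. Step 2 — v_5(-80) = 1 (factor: -80 = −(5^1 · 16); the sign does not affect v_p). Step 3 — |x − y|_5 = 5^{-1} = 1/5.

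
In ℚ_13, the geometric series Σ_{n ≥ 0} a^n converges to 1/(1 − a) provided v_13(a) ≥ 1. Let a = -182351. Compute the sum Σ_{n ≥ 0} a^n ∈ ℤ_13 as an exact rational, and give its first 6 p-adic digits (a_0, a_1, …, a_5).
Σ a^n = 1/(1 − a) = 1/182352;  first 6 digits = (1, 0, 0, 8, 6, 12)

v_13(a) = 3 ≥ 1, so the series converges in ℤ_13 to 1/(1 − a) = 1/(1 − (-182351)) = 1/182352. Expand this rational in ℤ_13: compute digits iteratively via d_i = x_i mod 13, x_{i+1} = (x_i − d_i)/13. The first 6 digits are (1, 0, 0, 8, 6, 12).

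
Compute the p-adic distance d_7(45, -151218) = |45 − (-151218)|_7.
d_7(45, -151218) = 1/16807

Step 1 — x − y = 45 − (-151218) = 151263. Step 2 — v_7(151263) = 5 (factor: 151263 = (7^5 · 9); the sign does not affect v_p). Step 3 — |x − y|_7 = 7^{-5} = 1/16807.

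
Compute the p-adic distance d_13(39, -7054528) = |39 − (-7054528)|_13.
d_13(39, -7054528) = 1/371293

Step 1 — x − y = 39 − (-7054528) = 7054567. Step 2 — v_13(7054567) = 5 (factor: 7054567 = (13^5 · 19); the sign does not affect v_p). Step 3 — |x − y|_13 = 13^{-5} = 1/371293.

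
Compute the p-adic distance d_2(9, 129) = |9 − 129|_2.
d_2(9, 129) = 1/8

Step 1 — x − y = 9 − 129 = -120. Step 2 — v_2(-120) = 3 (factor: -120 = −(2^3 · 15); the sign does not affect v_p). Step 3 — |x − y|_2 = 2^{-3} = 1/8.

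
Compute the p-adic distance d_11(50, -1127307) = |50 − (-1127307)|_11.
d_11(50, -1127307) = 1/161051

Step 1 — x − y = 50 − (-1127307) = 1127357. Step 2 — v_11(1127357) = 5 (factor: 1127357 = (11^5 · 7); the sign does not affect v_p). Step 3 — |x − y|_11 = 11^{-5} = 1/161051.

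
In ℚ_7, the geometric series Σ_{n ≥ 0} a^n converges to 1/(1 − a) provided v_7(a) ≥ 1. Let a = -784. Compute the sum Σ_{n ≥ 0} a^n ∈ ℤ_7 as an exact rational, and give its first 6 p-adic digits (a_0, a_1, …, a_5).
Σ a^n = 1/(1 − a) = 1/785;  first 6 digits = (1, 0, 5, 4, 3, 1)

v_7(a) = 2 ≥ 1, so the series converges in ℤ_7 to 1/(1 − a) = 1/(1 − (-784)) = 1/785. Expand this rational in ℤ_7: compute digits iteratively via d_i = x_i mod 7, x_{i+1} = (x_i − d_i)/7. The first 6 digits are (1, 0, 5, 4, 3, 1).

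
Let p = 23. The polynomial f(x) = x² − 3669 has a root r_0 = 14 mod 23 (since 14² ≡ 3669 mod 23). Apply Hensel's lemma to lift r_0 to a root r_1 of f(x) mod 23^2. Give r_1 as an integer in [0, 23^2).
r_1 = 497 (mod 529)

Hensel's recurrence: r_{i+1} = r_i − f(r_i)·(f′(r_i))^{-1} mod 23^{i+2}, with f′(x) = 2x. Iterate:
  r_0 = 14 (mod 23)
  r_1 = 497 (mod 529)
Final: r_1 = 497, and one checks f(r_1) ≡ 0 mod 23^2.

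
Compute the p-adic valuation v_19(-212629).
v_19(-212629) = 3

v_19(n) is the largest exponent k such that 19^k divides n. Factor out: -212629 = -19^3 · 31. (Sign doesn't affect v_p.) So v_19(-212629) = 3.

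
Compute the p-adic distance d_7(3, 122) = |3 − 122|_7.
d_7(3, 122) = 1/7

Step 1 — x − y = 3 − 122 = -119. Step 2 — v_7(-119) = 1 (factor: -119 = −(7^1 · 17); the sign does not affect v_p). Step 3 — |x − y|_7 = 7^{-1} = 1/7.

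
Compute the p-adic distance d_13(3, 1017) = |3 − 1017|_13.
d_13(3, 1017) = 1/169

Step 1 — x − y = 3 − 1017 = -1014. Step 2 — v_13(-1014) = 2 (factor: -1014 = −(13^2 · 6); the sign does not affect v_p). Step 3 — |x − y|_13 = 13^{-2} = 1/169.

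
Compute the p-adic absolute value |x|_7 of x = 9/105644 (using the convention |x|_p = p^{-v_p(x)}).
|9/105644|_7 = 2401

Step 1 — compute v_7(x) by factoring powers of 7 out of the numerator and denominator: v_7(9/105644) = -4. Step 2 — apply |x|_p = p^{-v_p(x)} = 7^{4} = 2401.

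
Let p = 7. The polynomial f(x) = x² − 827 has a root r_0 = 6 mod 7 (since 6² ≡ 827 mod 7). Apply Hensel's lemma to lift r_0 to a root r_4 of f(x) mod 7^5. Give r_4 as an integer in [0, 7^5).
r_4 = 3408 (mod 16807)

Hensel's recurrence: r_{i+1} = r_i − f(r_i)·(f′(r_i))^{-1} mod 7^{i+2}, with f′(x) = 2x. Iterate:
  r_0 = 6 (mod 7)
  r_1 = 27 (mod 49)
  r_2 = 321 (mod 343)
  r_3 = 1007 (mod 2401)
  r_4 = 3408 (mod 16807)
Final: r_4 = 3408, and one checks f(r_4) ≡ 0 mod 7^5.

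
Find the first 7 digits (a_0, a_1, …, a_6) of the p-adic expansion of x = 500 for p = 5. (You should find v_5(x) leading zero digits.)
(a_0, …, a_6) = (0, 0, 0, 4, 0, 0, 0)

v_5(500) = 3, so a_0 = ... = a_2 = 0. Factor out: x = 5^3 · u with u = 4 a unit in ℤ_5. Expand u iteratively via a_{v+i} = u_i mod 5, u_{i+1} = (u_i − a_{v+i})/5:
  u_0 = 4;  a_3 = 4;  u_1 = (u_0 − 4)/5 = 0
  u_1 = 0;  a_4 = 0;  u_2 = (u_1 − 0)/5 = 0
  u_2 = 0;  a_5 = 0;  u_3 = (u_2 − 0)/5 = 0
  u_3 = 0;  a_6 = 0;  u_4 = (u_3 − 0)/5 = 0
Digits: (0, 0, 0, 4, 0, 0, 0).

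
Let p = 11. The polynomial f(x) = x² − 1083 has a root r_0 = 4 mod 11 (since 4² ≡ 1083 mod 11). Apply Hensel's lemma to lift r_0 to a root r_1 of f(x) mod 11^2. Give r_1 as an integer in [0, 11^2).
r_1 = 92 (mod 121)

Hensel's recurrence: r_{i+1} = r_i − f(r_i)·(f′(r_i))^{-1} mod 11^{i+2}, with f′(x) = 2x. Iterate:
  r_0 = 4 (mod 11)
  r_1 = 92 (mod 121)
Final: r_1 = 92, and one checks f(r_1) ≡ 0 mod 11^2.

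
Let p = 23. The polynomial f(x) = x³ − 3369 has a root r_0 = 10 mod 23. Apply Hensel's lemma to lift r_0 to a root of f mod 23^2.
r_1 = 263 (mod 529)

Hensel: r_{i+1} = r_i − f(r_i)/f′(r_i) mod 23^{i+2}, where f′(x) = 3x². Iterate:
  r_0 = 10 (mod 23)
  r_1 = 263 (mod 529)
Final: r = 263 with f(r) ≡ 0 mod 23^2.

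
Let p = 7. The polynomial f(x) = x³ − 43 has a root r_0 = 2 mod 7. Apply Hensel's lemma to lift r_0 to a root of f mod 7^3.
r_2 = 9 (mod 343)

Hensel: r_{i+1} = r_i − f(r_i)/f′(r_i) mod 7^{i+2}, where f′(x) = 3x². Iterate:
  r_0 = 2 (mod 7)
  r_1 = 9 (mod 49)
  r_2 = 9 (mod 343)
Final: r = 9 with f(r) ≡ 0 mod 7^3.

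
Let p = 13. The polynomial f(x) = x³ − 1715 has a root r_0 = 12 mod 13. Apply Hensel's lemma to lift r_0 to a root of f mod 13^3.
r_2 = 402 (mod 2197)

Hensel: r_{i+1} = r_i − f(r_i)/f′(r_i) mod 13^{i+2}, where f′(x) = 3x². Iterate:
  r_0 = 12 (mod 13)
  r_1 = 64 (mod 169)
  r_2 = 402 (mod 2197)
Final: r = 402 with f(r) ≡ 0 mod 13^3.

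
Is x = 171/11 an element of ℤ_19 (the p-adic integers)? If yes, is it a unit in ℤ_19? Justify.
x ∈ ℤ_19 but not a unit; v_19(x) = 1 > 0

ℤ_19 = {x ∈ ℚ_19 : v_19(x) ≥ 0} and ℤ_19^× = {x ∈ ℤ_19 : v_19(x) = 0}. Here v_19(171/11) = v_19(num) − v_19(den) = 1; compare against these criteria.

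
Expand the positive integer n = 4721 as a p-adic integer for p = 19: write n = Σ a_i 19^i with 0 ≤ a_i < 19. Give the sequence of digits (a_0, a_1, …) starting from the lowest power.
(a_0, a_1, …) = (9, 1, 13)

Repeated division by 19 gives the digits low-to-high: 4721 = 9 + 1·19^1 + 13·19^2. Digit sequence: (9, 1, 13).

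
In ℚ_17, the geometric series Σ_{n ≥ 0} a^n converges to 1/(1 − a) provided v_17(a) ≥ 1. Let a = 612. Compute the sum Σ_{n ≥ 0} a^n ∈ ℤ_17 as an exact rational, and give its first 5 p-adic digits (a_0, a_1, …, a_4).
Σ a^n = 1/(1 − a) = -1/611;  first 5 digits = (1, 2, 6, 16, 10)

v_17(a) = 1 ≥ 1, so the series converges in ℤ_17 to 1/(1 − a) = 1/(1 − 612) = -1/611. Expand this rational in ℤ_17: compute digits iteratively via d_i = x_i mod 17, x_{i+1} = (x_i − d_i)/17. The first 5 digits are (1, 2, 6, 16, 10).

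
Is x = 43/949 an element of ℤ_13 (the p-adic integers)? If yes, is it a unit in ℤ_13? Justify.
x ∉ ℤ_13 (v_13(x) = -1 < 0)

ℤ_13 = {x ∈ ℚ_13 : v_13(x) ≥ 0} and ℤ_13^× = {x ∈ ℤ_13 : v_13(x) = 0}. Here v_13(43/949) = v_13(num) − v_13(den) = -1; compare against these criteria.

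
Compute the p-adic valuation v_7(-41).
v_7(-41) = 0

v_7(n) is the largest exponent k such that 7^k divides n. Factor out: -41 = -7^0 · 41. (Sign doesn't affect v_p.) So v_7(-41) = 0.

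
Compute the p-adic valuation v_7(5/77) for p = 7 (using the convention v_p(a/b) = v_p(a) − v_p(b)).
v_7(5/77) = -1

Factor powers of 7 from the numerator and denominator of the reduced fraction: 5 = 7^0 · 5 and 77 = 7^1 · 11. Apply v_p(a/b) = v_p(a) − v_p(b): v_7(5/77) = 0 − 1 = -1.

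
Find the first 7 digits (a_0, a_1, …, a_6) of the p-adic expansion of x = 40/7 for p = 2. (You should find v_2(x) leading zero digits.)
(a_0, …, a_6) = (0, 0, 0, 1, 1, 0, 0)

v_2(40/7) = 3, so a_0 = ... = a_2 = 0. Factor out: x = 2^3 · u with u = 5/7 a unit in ℤ_2. Expand u iteratively via a_{v+i} = u_i mod 2, u_{i+1} = (u_i − a_{v+i})/2:
  u_0 = 5/7;  a_3 = 1;  u_1 = (u_0 − 1)/2 = -1/7
  u_1 = -1/7;  a_4 = 1;  u_2 = (u_1 − 1)/2 = -4/7
  u_2 = -4/7;  a_5 = 0;  u_3 = (u_2 − 0)/2 = -2/7
  u_3 = -2/7;  a_6 = 0;  u_4 = (u_3 − 0)/2 = -1/7
Digits: (0, 0, 0, 1, 1, 0, 0).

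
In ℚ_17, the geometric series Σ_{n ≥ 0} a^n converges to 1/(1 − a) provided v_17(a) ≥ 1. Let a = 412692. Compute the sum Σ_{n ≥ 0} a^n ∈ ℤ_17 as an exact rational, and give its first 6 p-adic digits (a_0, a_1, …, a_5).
Σ a^n = 1/(1 − a) = -1/412691;  first 6 digits = (1, 0, 0, 16, 4, 0)

v_17(a) = 3 ≥ 1, so the series converges in ℤ_17 to 1/(1 − a) = 1/(1 − 412692) = -1/412691. Expand this rational in ℤ_17: compute digits iteratively via d_i = x_i mod 17, x_{i+1} = (x_i − d_i)/17. The first 6 digits are (1, 0, 0, 16, 4, 0).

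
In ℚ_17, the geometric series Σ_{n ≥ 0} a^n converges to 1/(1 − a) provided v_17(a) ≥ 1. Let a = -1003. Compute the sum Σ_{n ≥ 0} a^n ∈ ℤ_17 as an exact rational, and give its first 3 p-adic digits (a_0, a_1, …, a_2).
Σ a^n = 1/(1 − a) = 1/1004;  first 3 digits = (1, 9, 9)

v_17(a) = 1 ≥ 1, so the series converges in ℤ_17 to 1/(1 − a) = 1/(1 − (-1003)) = 1/1004. Expand this rational in ℤ_17: compute digits iteratively via d_i = x_i mod 17, x_{i+1} = (x_i − d_i)/17. The first 3 digits are (1, 9, 9).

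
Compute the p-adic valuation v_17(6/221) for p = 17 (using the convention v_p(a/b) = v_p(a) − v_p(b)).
v_17(6/221) = -1

Factor powers of 17 from the numerator and denominator of the reduced fraction: 6 = 17^0 · 6 and 221 = 17^1 · 13. Apply v_p(a/b) = v_p(a) − v_p(b): v_17(6/221) = 0 − 1 = -1.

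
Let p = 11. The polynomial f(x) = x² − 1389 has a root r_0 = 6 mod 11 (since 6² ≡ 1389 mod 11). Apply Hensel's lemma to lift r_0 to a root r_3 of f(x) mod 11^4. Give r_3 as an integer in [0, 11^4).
r_3 = 11281 (mod 14641)

Hensel's recurrence: r_{i+1} = r_i − f(r_i)·(f′(r_i))^{-1} mod 11^{i+2}, with f′(x) = 2x. Iterate:
  r_0 = 6 (mod 11)
  r_1 = 28 (mod 121)
  r_2 = 633 (mod 1331)
  r_3 = 11281 (mod 14641)
Final: r_3 = 11281, and one checks f(r_3) ≡ 0 mod 11^4.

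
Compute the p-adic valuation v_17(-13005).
v_17(-13005) = 2

v_17(n) is the largest exponent k such that 17^k divides n. Factor out: -13005 = -17^2 · 45. (Sign doesn't affect v_p.) So v_17(-13005) = 2.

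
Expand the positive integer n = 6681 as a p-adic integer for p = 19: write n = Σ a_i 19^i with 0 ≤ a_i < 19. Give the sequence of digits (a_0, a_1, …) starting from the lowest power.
(a_0, a_1, …) = (12, 9, 18)

Repeated division by 19 gives the digits low-to-high: 6681 = 12 + 9·19^1 + 18·19^2. Digit sequence: (12, 9, 18).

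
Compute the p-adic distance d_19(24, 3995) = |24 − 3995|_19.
d_19(24, 3995) = 1/361

Step 1 — x − y = 24 − 3995 = -3971. Step 2 — v_19(-3971) = 2 (factor: -3971 = −(19^2 · 11); the sign does not affect v_p). Step 3 — |x − y|_19 = 19^{-2} = 1/361.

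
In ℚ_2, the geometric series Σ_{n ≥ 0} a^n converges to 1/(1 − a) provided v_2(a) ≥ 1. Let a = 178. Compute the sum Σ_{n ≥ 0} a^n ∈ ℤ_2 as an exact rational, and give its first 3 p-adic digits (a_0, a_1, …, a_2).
Σ a^n = 1/(1 − a) = -1/177;  first 3 digits = (1, 1, 1)

v_2(a) = 1 ≥ 1, so the series converges in ℤ_2 to 1/(1 − a) = 1/(1 − 178) = -1/177. Expand this rational in ℤ_2: compute digits iteratively via d_i = x_i mod 2, x_{i+1} = (x_i − d_i)/2. The first 3 digits are (1, 1, 1).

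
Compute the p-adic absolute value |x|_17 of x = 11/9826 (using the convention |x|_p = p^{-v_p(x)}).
|11/9826|_17 = 4913

Step 1 — compute v_17(x) by factoring powers of 17 out of the numerator and denominator: v_17(11/9826) = -3. Step 2 — apply |x|_p = p^{-v_p(x)} = 17^{3} = 4913.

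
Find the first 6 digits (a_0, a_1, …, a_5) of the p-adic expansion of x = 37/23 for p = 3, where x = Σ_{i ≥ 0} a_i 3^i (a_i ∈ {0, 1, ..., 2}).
(a_0, …, a_5) = (2, 0, 1, 2, 0, 0)

v_3(37/23) = 0 (numerator and denominator both coprime to 3), so x ∈ ℤ_3^×. Compute digits iteratively via a_i = x_i mod 3, x_{i+1} = (x_i − a_i)/3, with x_0 = x:
  x_0 = 37/23;  a_0 = 2;  x_1 = (x_0 − 2)/3 = -3/23
  x_1 = -3/23;  a_1 = 0;  x_2 = (x_1 − 0)/3 = -1/23
  x_2 = -1/23;  a_2 = 1;  x_3 = (x_2 − 1)/3 = -8/23
  x_3 = -8/23;  a_3 = 2;  x_4 = (x_3 − 2)/3 = -18/23
  x_4 = -18/23;  a_4 = 0;  x_5 = (x_4 − 0)/3 = -6/23
  x_5 = -6/23;  a_5 = 0;  x_6 = (x_5 − 0)/3 = -2/23
Digits: (2, 0, 1, 2, 0, 0).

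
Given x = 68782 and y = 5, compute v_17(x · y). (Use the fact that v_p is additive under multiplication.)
v_17(343910) = 3

v_p(x) = 3 (factor: 68782 = 17^3 · 14); v_p(y) = 0 (factor: 5 = 17^0 · 5). Additivity: v_p(xy) = v_p(x) + v_p(y) = 3 + 0 = 3. (Direct check: xy = 343910 = 17^3 · (70).)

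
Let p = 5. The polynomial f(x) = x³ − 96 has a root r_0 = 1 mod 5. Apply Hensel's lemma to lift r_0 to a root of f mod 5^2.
r_1 = 16 (mod 25)

Hensel: r_{i+1} = r_i − f(r_i)/f′(r_i) mod 5^{i+2}, where f′(x) = 3x². Iterate:
  r_0 = 1 (mod 5)
  r_1 = 16 (mod 25)
Final: r = 16 with f(r) ≡ 0 mod 5^2.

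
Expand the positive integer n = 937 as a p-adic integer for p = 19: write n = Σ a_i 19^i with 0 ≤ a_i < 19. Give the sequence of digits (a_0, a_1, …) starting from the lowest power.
(a_0, a_1, …) = (6, 11, 2)

Repeated division by 19 gives the digits low-to-high: 937 = 6 + 11·19^1 + 2·19^2. Digit sequence: (6, 11, 2).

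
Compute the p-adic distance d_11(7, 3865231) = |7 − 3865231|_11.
d_11(7, 3865231) = 1/161051

Step 1 — x − y = 7 − 3865231 = -3865224. Step 2 — v_11(-3865224) = 5 (factor: -3865224 = −(11^5 · 24); the sign does not affect v_p). Step 3 — |x − y|_11 = 11^{-5} = 1/161051.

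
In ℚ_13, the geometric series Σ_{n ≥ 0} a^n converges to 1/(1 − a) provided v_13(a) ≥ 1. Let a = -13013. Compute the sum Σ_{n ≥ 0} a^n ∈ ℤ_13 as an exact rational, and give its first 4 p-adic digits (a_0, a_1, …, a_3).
Σ a^n = 1/(1 − a) = 1/13014;  first 4 digits = (1, 0, 1, 7)

v_13(a) = 2 ≥ 1, so the series converges in ℤ_13 to 1/(1 − a) = 1/(1 − (-13013)) = 1/13014. Expand this rational in ℤ_13: compute digits iteratively via d_i = x_i mod 13, x_{i+1} = (x_i − d_i)/13. The first 4 digits are (1, 0, 1, 7).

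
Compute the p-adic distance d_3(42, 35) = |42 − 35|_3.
d_3(42, 35) = 1

Step 1 — x − y = 42 − 35 = 7. Step 2 — v_3(7) = 0 (factor: 7 = (3^0 · 7); the sign does not affect v_p). Step 3 — |x − y|_3 = 3^{0} = 1.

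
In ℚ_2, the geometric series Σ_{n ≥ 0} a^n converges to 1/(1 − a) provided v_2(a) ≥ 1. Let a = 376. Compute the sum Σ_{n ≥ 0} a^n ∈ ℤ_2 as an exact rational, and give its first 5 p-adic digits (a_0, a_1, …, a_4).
Σ a^n = 1/(1 − a) = -1/375;  first 5 digits = (1, 0, 0, 1, 1)

v_2(a) = 3 ≥ 1, so the series converges in ℤ_2 to 1/(1 − a) = 1/(1 − 376) = -1/375. Expand this rational in ℤ_2: compute digits iteratively via d_i = x_i mod 2, x_{i+1} = (x_i − d_i)/2. The first 5 digits are (1, 0, 0, 1, 1).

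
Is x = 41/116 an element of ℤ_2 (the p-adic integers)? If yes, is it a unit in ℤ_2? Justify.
x ∉ ℤ_2 (v_2(x) = -2 < 0)

ℤ_2 = {x ∈ ℚ_2 : v_2(x) ≥ 0} and ℤ_2^× = {x ∈ ℤ_2 : v_2(x) = 0}. Here v_2(41/116) = v_2(num) − v_2(den) = -2; compare against these criteria.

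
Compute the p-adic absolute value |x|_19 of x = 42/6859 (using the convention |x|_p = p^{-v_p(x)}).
|42/6859|_19 = 6859

Step 1 — compute v_19(x) by factoring powers of 19 out of the numerator and denominator: v_19(42/6859) = -3. Step 2 — apply |x|_p = p^{-v_p(x)} = 19^{3} = 6859.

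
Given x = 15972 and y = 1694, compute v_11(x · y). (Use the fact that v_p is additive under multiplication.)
v_11(27056568) = 5

v_p(x) = 3 (factor: 15972 = 11^3 · 12); v_p(y) = 2 (factor: 1694 = 11^2 · 14). Additivity: v_p(xy) = v_p(x) + v_p(y) = 3 + 2 = 5. (Direct check: xy = 27056568 = 11^5 · (168).)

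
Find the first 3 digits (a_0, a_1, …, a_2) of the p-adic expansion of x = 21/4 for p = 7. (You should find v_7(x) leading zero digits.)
(a_0, …, a_2) = (0, 6, 1)

v_7(21/4) = 1, so a_0 = ... = a_0 = 0. Factor out: x = 7^1 · u with u = 3/4 a unit in ℤ_7. Expand u iteratively via a_{v+i} = u_i mod 7, u_{i+1} = (u_i − a_{v+i})/7:
  u_0 = 3/4;  a_1 = 6;  u_1 = (u_0 − 6)/7 = -3/4
  u_1 = -3/4;  a_2 = 1;  u_2 = (u_1 − 1)/7 = -1/4
Digits: (0, 6, 1).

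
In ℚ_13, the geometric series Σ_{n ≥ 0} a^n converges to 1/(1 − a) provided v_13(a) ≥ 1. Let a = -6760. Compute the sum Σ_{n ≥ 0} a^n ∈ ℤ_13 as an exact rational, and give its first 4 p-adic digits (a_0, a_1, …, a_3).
Σ a^n = 1/(1 − a) = 1/6761;  first 4 digits = (1, 0, 12, 9)

v_13(a) = 2 ≥ 1, so the series converges in ℤ_13 to 1/(1 − a) = 1/(1 − (-6760)) = 1/6761. Expand this rational in ℤ_13: compute digits iteratively via d_i = x_i mod 13, x_{i+1} = (x_i − d_i)/13. The first 4 digits are (1, 0, 12, 9).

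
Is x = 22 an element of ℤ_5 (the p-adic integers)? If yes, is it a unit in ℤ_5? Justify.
x ∈ ℤ_5^× (unit); v_5(x) = 0

ℤ_5 = {x ∈ ℚ_5 : v_5(x) ≥ 0} and ℤ_5^× = {x ∈ ℤ_5 : v_5(x) = 0}. Here v_5(22) = v_5(num) − v_5(den) = 0; compare against these criteria.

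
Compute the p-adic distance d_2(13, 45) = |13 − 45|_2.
d_2(13, 45) = 1/32

Step 1 — x − y = 13 − 45 = -32. Step 2 — v_2(-32) = 5 (factor: -32 = −(2^5 · 1); the sign does not affect v_p). Step 3 — |x − y|_2 = 2^{-5} = 1/32.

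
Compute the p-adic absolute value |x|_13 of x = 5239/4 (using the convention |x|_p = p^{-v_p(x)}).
|5239/4|_13 = 1/169

Step 1 — compute v_13(x) by factoring powers of 13 out of the numerator and denominator: v_13(5239/4) = 2. Step 2 — apply |x|_p = p^{-v_p(x)} = 13^{-2} = 1/169.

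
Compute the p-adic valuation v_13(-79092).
v_13(-79092) = 3

v_13(n) is the largest exponent k such that 13^k divides n. Factor out: -79092 = -13^3 · 36. (Sign doesn't affect v_p.) So v_13(-79092) = 3.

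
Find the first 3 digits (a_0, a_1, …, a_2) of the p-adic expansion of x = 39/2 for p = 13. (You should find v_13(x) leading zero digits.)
(a_0, …, a_2) = (0, 8, 6)

v_13(39/2) = 1, so a_0 = ... = a_0 = 0. Factor out: x = 13^1 · u with u = 3/2 a unit in ℤ_13. Expand u iteratively via a_{v+i} = u_i mod 13, u_{i+1} = (u_i − a_{v+i})/13:
  u_0 = 3/2;  a_1 = 8;  u_1 = (u_0 − 8)/13 = -1/2
  u_1 = -1/2;  a_2 = 6;  u_2 = (u_1 − 6)/13 = -1/2
Digits: (0, 8, 6).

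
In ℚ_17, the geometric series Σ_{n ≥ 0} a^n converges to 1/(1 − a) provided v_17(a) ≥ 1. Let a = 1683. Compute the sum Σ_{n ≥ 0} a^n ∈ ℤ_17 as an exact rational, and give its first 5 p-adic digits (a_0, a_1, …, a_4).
Σ a^n = 1/(1 − a) = -1/1682;  first 5 digits = (1, 14, 14, 5, 3)

v_17(a) = 1 ≥ 1, so the series converges in ℤ_17 to 1/(1 − a) = 1/(1 − 1683) = -1/1682. Expand this rational in ℤ_17: compute digits iteratively via d_i = x_i mod 17, x_{i+1} = (x_i − d_i)/17. The first 5 digits are (1, 14, 14, 5, 3).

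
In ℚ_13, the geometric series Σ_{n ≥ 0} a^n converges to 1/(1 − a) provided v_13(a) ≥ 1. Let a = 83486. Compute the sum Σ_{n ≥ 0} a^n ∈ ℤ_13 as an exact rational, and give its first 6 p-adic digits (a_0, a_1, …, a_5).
Σ a^n = 1/(1 − a) = -1/83485;  first 6 digits = (1, 0, 0, 12, 2, 0)

v_13(a) = 3 ≥ 1, so the series converges in ℤ_13 to 1/(1 − a) = 1/(1 − 83486) = -1/83485. Expand this rational in ℤ_13: compute digits iteratively via d_i = x_i mod 13, x_{i+1} = (x_i − d_i)/13. The first 6 digits are (1, 0, 0, 12, 2, 0).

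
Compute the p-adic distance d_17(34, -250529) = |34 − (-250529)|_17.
d_17(34, -250529) = 1/83521

Step 1 — x − y = 34 − (-250529) = 250563. Step 2 — v_17(250563) = 4 (factor: 250563 = (17^4 · 3); the sign does not affect v_p). Step 3 — |x − y|_17 = 17^{-4} = 1/83521.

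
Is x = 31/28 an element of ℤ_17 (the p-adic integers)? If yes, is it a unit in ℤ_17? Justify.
x ∈ ℤ_17^× (unit); v_17(x) = 0

ℤ_17 = {x ∈ ℚ_17 : v_17(x) ≥ 0} and ℤ_17^× = {x ∈ ℤ_17 : v_17(x) = 0}. Here v_17(31/28) = v_17(num) − v_17(den) = 0; compare against these criteria.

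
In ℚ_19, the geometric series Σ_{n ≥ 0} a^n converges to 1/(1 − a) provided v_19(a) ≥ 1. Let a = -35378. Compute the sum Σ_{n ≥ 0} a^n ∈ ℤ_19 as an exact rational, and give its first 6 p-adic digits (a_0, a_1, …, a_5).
Σ a^n = 1/(1 − a) = 1/35379;  first 6 digits = (1, 0, 16, 13, 8, 11)

v_19(a) = 2 ≥ 1, so the series converges in ℤ_19 to 1/(1 − a) = 1/(1 − (-35378)) = 1/35379. Expand this rational in ℤ_19: compute digits iteratively via d_i = x_i mod 19, x_{i+1} = (x_i − d_i)/19. The first 6 digits are (1, 0, 16, 13, 8, 11).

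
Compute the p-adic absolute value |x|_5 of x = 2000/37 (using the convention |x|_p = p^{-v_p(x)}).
|2000/37|_5 = 1/125

Step 1 — compute v_5(x) by factoring powers of 5 out of the numerator and denominator: v_5(2000/37) = 3. Step 2 — apply |x|_p = p^{-v_p(x)} = 5^{-3} = 1/125.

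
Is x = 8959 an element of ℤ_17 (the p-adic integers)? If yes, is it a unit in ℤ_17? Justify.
x ∈ ℤ_17 but not a unit; v_17(x) = 2 > 0

ℤ_17 = {x ∈ ℚ_17 : v_17(x) ≥ 0} and ℤ_17^× = {x ∈ ℤ_17 : v_17(x) = 0}. Here v_17(8959) = v_17(num) − v_17(den) = 2; compare against these criteria.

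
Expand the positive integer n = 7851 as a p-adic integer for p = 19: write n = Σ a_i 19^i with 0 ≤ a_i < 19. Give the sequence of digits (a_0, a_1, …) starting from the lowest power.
(a_0, a_1, …) = (4, 14, 2, 1)

Repeated division by 19 gives the digits low-to-high: 7851 = 4 + 14·19^1 + 2·19^2 + 1·19^3. Digit sequence: (4, 14, 2, 1).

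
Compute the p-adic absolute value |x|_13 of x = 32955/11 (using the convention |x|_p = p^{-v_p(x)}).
|32955/11|_13 = 1/2197

Step 1 — compute v_13(x) by factoring powers of 13 out of the numerator and denominator: v_13(32955/11) = 3. Step 2 — apply |x|_p = p^{-v_p(x)} = 13^{-3} = 1/2197.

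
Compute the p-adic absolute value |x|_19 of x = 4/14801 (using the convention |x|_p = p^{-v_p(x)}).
|4/14801|_19 = 361

Step 1 — compute v_19(x) by factoring powers of 19 out of the numerator and denominator: v_19(4/14801) = -2. Step 2 — apply |x|_p = p^{-v_p(x)} = 19^{2} = 361.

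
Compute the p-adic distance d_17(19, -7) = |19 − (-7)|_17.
d_17(19, -7) = 1

Step 1 — x − y = 19 − (-7) = 26. Step 2 — v_17(26) = 0 (factor: 26 = (17^0 · 26); the sign does not affect v_p). Step 3 — |x − y|_17 = 17^{0} = 1.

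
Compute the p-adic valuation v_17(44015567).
v_17(44015567) = 5

v_17(n) is the largest exponent k such that 17^k divides n. Factor out: 44015567 = 17^5 · 31. (Sign doesn't affect v_p.) So v_17(44015567) = 5.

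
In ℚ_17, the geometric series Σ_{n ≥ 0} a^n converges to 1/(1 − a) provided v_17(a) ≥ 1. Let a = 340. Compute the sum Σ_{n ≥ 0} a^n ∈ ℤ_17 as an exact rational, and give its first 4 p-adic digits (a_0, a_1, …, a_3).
Σ a^n = 1/(1 − a) = -1/339;  first 4 digits = (1, 3, 10, 16)

v_17(a) = 1 ≥ 1, so the series converges in ℤ_17 to 1/(1 − a) = 1/(1 − 340) = -1/339. Expand this rational in ℤ_17: compute digits iteratively via d_i = x_i mod 17, x_{i+1} = (x_i − d_i)/17. The first 4 digits are (1, 3, 10, 16).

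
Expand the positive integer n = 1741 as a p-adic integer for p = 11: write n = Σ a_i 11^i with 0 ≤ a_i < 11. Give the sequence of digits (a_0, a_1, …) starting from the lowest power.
(a_0, a_1, …) = (3, 4, 3, 1)

Repeated division by 11 gives the digits low-to-high: 1741 = 3 + 4·11^1 + 3·11^2 + 1·11^3. Digit sequence: (3, 4, 3, 1).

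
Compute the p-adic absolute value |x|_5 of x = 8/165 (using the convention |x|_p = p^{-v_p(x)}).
|8/165|_5 = 5

Step 1 — compute v_5(x) by factoring powers of 5 out of the numerator and denominator: v_5(8/165) = -1. Step 2 — apply |x|_p = p^{-v_p(x)} = 5^{1} = 5.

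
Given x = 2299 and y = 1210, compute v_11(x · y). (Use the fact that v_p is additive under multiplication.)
v_11(2781790) = 4

v_p(x) = 2 (factor: 2299 = 11^2 · 19); v_p(y) = 2 (factor: 1210 = 11^2 · 10). Additivity: v_p(xy) = v_p(x) + v_p(y) = 2 + 2 = 4. (Direct check: xy = 2781790 = 11^4 · (190).)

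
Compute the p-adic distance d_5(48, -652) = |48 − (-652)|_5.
d_5(48, -652) = 1/25

Step 1 — x − y = 48 − (-652) = 700. Step 2 — v_5(700) = 2 (factor: 700 = (5^2 · 28); the sign does not affect v_p). Step 3 — |x − y|_5 = 5^{-2} = 1/25.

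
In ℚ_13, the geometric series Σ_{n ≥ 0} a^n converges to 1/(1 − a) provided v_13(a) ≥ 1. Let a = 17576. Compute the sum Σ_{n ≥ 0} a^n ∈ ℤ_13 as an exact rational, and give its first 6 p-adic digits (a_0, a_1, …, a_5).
Σ a^n = 1/(1 − a) = -1/17575;  first 6 digits = (1, 0, 0, 8, 0, 0)

v_13(a) = 3 ≥ 1, so the series converges in ℤ_13 to 1/(1 − a) = 1/(1 − 17576) = -1/17575. Expand this rational in ℤ_13: compute digits iteratively via d_i = x_i mod 13, x_{i+1} = (x_i − d_i)/13. The first 6 digits are (1, 0, 0, 8, 0, 0).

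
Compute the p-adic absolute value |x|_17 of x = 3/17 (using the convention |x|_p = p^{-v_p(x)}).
|3/17|_17 = 17

Step 1 — compute v_17(x) by factoring powers of 17 out of the numerator and denominator: v_17(3/17) = -1. Step 2 — apply |x|_p = p^{-v_p(x)} = 17^{1} = 17.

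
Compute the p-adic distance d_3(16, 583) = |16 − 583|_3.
d_3(16, 583) = 1/81

Step 1 — x − y = 16 − 583 = -567. Step 2 — v_3(-567) = 4 (factor: -567 = −(3^4 · 7); the sign does not affect v_p). Step 3 — |x − y|_3 = 3^{-4} = 1/81.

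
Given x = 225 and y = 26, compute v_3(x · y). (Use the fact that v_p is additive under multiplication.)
v_3(5850) = 2

v_p(x) = 2 (factor: 225 = 3^2 · 25); v_p(y) = 0 (factor: 26 = 3^0 · 26). Additivity: v_p(xy) = v_p(x) + v_p(y) = 2 + 0 = 2. (Direct check: xy = 5850 = 3^2 · (650).)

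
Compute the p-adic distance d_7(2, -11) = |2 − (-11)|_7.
d_7(2, -11) = 1

Step 1 — x − y = 2 − (-11) = 13. Step 2 — v_7(13) = 0 (factor: 13 = (7^0 · 13); the sign does not affect v_p). Step 3 — |x − y|_7 = 7^{0} = 1.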